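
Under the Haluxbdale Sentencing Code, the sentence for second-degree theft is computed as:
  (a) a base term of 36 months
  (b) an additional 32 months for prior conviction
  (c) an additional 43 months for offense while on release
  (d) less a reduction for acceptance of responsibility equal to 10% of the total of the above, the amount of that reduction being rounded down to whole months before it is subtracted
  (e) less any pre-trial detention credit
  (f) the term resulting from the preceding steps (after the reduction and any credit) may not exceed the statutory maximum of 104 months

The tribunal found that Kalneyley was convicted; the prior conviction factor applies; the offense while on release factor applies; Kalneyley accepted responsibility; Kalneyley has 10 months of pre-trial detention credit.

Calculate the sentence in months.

90 months

Prior conviction enhancement: +32 months
Offense while on release enhancement: +43 months
Adjusted term: 36 months + 32 months + 43 months = 111 months
Acceptance of responsibility reduction: 10% of 111 months = 11 months (rounded down)
After reduction: 111 − 11 = 100 months
Less pre-trial detention credit: 100 months − 10 months = 90 months
Cap at 104 months: 90 months is within the cap, no reduction.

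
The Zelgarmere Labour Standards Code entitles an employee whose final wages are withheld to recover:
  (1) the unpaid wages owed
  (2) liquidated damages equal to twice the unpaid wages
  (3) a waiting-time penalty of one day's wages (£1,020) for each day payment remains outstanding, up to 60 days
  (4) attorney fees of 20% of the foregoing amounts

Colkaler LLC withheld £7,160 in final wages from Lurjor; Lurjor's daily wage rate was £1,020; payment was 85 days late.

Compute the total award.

Doubled: 2 × £7,160 = £14,320
Penalty days: min(85, 60) = 60
Waiting-time penalty: 60 × £1,020 = £61,200
Subtotal: £7,160 + £14,320 + £61,200 = £82,680
Attorney fees: 20% of £82,680 = £16,536
Total award: £82,680 + £16,536 = £99,216

£99,216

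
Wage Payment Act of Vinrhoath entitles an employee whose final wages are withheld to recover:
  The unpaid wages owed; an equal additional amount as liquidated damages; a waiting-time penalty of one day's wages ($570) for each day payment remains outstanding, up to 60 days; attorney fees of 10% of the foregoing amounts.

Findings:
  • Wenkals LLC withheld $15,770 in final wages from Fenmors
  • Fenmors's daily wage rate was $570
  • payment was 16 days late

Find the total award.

$44,726

Liquidated damages (equal amount): $15,770
Penalty days: min(16, 60) = 16
Waiting-time penalty: 16 × $570 = $9,120
Subtotal: $15,770 + $15,770 + $9,120 = $40,660
Attorney fees: 10% of $40,660 = $4,066
Total award: $40,660 + $4,066 = $44,726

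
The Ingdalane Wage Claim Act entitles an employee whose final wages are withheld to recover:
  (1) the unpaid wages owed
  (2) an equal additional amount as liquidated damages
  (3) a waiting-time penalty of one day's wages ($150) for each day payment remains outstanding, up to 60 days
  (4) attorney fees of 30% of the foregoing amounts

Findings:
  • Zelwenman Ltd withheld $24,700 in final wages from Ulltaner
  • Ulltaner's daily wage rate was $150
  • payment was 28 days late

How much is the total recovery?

Liquidated damages (equal amount): $24,700
Penalty days: min(28, 60) = 28
Waiting-time penalty: 28 × $150 = $4,200
Subtotal: $24,700 + $24,700 + $4,200 = $53,600
Attorney fees: 30% of $53,600 = $16,080
Total award: $53,600 + $16,080 = $69,680

$69,680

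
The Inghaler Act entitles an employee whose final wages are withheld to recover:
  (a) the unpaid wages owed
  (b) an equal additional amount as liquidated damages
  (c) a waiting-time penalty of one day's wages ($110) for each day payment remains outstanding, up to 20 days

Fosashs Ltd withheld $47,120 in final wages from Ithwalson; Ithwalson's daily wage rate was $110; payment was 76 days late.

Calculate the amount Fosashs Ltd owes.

Liquidated damages (equal amount): $47,120
Penalty days: min(76, 20) = 20
Waiting-time penalty: 20 × $110 = $2,200
Total award: $47,120 + $47,120 + $2,200 = $96,440

Total award: $96,440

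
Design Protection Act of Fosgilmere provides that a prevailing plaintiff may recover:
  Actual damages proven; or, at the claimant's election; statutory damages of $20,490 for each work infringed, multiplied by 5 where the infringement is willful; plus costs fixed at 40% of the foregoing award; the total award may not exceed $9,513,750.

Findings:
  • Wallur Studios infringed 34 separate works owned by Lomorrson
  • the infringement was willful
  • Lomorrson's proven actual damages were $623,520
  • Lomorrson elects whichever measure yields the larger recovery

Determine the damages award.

$4,876,620

Statutory damages: 34 × $20,490 = $696,660
Multiplied by 5: 5 × $696,660 = $3,483,300
Greater of actual damages ($623,520) or enhanced statutory damages ($3,483,300): $3,483,300
Costs: 40% of $3,483,300 = $1,393,320
Award plus costs: $3,483,300 + $1,393,320 = $4,876,620
Cap at $9,513,750: $4,876,620 is within the cap, no reduction.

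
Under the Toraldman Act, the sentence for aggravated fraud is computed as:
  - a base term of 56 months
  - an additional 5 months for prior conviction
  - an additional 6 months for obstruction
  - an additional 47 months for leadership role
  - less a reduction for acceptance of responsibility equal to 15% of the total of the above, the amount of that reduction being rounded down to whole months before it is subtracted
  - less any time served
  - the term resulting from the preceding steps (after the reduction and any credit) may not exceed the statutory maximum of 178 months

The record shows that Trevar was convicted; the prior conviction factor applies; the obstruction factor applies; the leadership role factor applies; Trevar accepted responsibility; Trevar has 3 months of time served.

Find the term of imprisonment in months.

Prior conviction enhancement: +5 months
Obstruction enhancement: +6 months
Leadership role enhancement: +47 months
Adjusted term: 56 months + 5 months + 6 months + 47 months = 114 months
Acceptance of responsibility reduction: 15% of 114 months = 17 months (rounded down)
After reduction: 114 − 17 = 97 months
Less time served: 97 months − 3 months = 94 months
Cap at 178 months: 94 months is within the cap, no reduction.

94 months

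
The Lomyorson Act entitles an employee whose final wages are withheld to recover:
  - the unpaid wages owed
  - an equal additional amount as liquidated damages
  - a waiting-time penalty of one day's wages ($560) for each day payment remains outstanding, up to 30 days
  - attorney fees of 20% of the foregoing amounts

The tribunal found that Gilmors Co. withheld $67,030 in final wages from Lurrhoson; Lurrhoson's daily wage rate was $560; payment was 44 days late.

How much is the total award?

Liquidated damages (equal amount): $67,030
Penalty days: min(44, 30) = 30
Waiting-time penalty: 30 × $560 = $16,800
Subtotal: $67,030 + $67,030 + $16,800 = $150,860
Attorney fees: 20% of $150,860 = $30,172
Total award: $150,860 + $30,172 = $181,032

$181,032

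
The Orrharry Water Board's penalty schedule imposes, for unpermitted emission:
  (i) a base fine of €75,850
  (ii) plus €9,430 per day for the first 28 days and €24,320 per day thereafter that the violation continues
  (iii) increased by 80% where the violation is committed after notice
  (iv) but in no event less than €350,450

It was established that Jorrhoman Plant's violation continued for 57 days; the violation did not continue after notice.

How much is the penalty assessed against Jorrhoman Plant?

Civil penalty: €1,045,170

First 28 days: 28 × €9,430 = €264,040
Remaining days: (57 − 28) × €24,320 = €705,280
Per-day component: €264,040 + €705,280 = €969,320
Base plus per-day: €75,850 + €969,320 = €1,045,170
The violation did not continue after notice: no 80% increase.
Minimum €350,450: €1,045,170 meets the minimum, no increase.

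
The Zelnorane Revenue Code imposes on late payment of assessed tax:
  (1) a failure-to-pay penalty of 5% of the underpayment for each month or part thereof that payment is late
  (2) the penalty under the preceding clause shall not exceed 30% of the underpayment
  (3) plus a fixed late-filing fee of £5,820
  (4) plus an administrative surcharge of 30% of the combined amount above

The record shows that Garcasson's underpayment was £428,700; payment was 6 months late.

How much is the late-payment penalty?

£174,759

Accrued rate: 5% × 6 = 30%, capped at 30% → 30%
Failure-to-pay penalty: 30% of £428,700 = £128,610
Penalty before surcharge: £128,610 + £5,820 = £134,430
Administrative surcharge: 30% of £134,430 = £40,329
Total penalty: £134,430 + £40,329 = £174,759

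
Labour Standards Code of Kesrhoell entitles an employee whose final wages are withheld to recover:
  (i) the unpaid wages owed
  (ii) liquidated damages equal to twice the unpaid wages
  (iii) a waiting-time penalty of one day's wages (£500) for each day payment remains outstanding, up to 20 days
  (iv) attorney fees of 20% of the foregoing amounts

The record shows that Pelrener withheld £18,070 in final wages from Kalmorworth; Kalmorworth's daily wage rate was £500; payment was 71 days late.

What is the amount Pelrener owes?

Doubled: 2 × £18,070 = £36,140
Penalty days: min(71, 20) = 20
Waiting-time penalty: 20 × £500 = £10,000
Subtotal: £18,070 + £36,140 + £10,000 = £64,210
Attorney fees: 20% of £64,210 = £12,842
Total award: £64,210 + £12,842 = £77,052

£77,052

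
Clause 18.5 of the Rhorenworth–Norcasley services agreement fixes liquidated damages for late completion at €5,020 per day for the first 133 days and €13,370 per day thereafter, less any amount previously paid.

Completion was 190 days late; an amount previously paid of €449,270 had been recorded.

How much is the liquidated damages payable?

Liquidated damages: €980,480

First 133 days: 133 × €5,020 = €667,660
Remaining days: (190 − 133) × €13,370 = €762,090
Accrued per-day damages: €667,660 + €762,090 = €1,429,750
Less amount previously paid: €1,429,750 − €449,270 = €980,480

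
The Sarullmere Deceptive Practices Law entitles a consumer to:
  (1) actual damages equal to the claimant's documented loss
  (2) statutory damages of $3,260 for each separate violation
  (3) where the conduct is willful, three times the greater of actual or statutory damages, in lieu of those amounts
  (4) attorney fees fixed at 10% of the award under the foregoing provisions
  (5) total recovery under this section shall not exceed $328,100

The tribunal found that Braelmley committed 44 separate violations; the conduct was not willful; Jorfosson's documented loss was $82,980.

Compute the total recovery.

$249,062

Statutory damages: 44 × $3,260 = $143,440
Conduct not willful: the in-lieu enhancement does not apply.
Actual plus statutory damages: $82,980 + $143,440 = $226,420
Attorney fees: 10% of $226,420 = $22,642
Total before cap: $226,420 + $22,642 = $249,062
Cap at $328,100: $249,062 is within the cap, no reduction.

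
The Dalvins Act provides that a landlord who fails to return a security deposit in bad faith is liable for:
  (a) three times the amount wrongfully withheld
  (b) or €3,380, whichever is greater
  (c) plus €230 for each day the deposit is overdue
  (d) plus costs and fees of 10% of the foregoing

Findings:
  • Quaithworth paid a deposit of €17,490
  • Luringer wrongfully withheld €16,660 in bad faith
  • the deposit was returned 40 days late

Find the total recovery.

Recovery: €65,098

Trebled: 3 × €16,660 = €49,980
Minimum €3,380: €49,980 meets the minimum, no increase.
Late-return penalty: 40 × €230 = €9,200
Damages plus late penalty: €49,980 + €9,200 = €59,180
Costs and fees: 10% of €59,180 = €5,918
Total recovery: €59,180 + €5,918 = €65,098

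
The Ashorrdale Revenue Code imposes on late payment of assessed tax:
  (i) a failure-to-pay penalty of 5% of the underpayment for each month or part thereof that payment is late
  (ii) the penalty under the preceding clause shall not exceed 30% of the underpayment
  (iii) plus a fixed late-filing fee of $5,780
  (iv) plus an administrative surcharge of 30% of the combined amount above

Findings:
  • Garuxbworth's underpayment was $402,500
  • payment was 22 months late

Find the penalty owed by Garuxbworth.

Accrued rate: 5% × 22 = 110%, capped at 30% → 30%
Failure-to-pay penalty: 30% of $402,500 = $120,750
Penalty before surcharge: $120,750 + $5,780 = $126,530
Administrative surcharge: 30% of $126,530 = $37,959
Total penalty: $126,530 + $37,959 = $164,489

$164,489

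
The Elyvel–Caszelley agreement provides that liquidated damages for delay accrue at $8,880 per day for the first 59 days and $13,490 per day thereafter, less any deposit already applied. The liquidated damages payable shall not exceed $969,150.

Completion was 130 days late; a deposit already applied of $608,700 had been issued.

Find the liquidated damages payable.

$873,010

First 59 days: 59 × $8,880 = $523,920
Remaining days: (130 − 59) × $13,490 = $957,790
Accrued per-day damages: $523,920 + $957,790 = $1,481,710
Less deposit already applied: $1,481,710 − $608,700 = $873,010
Cap at $969,150: $873,010 is within the cap, no reduction.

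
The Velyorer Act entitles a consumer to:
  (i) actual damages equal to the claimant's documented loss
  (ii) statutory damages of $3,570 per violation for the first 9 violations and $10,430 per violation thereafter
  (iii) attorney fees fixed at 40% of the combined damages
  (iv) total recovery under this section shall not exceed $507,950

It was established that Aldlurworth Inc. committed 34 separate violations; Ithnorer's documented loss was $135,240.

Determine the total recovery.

Total recovery: $507,950

First 9 violations: 9 × $3,570 = $32,130
Remaining violations: (34 − 9) × $10,430 = $260,750
Statutory damages: $32,130 + $260,750 = $292,880
Combined damages: $135,240 + $292,880 = $428,120
Attorney fees: 40% of $428,120 = $171,248
Total before cap: $428,120 + $171,248 = $599,368
Cap at $507,950: $599,368 exceeds the cap → $507,950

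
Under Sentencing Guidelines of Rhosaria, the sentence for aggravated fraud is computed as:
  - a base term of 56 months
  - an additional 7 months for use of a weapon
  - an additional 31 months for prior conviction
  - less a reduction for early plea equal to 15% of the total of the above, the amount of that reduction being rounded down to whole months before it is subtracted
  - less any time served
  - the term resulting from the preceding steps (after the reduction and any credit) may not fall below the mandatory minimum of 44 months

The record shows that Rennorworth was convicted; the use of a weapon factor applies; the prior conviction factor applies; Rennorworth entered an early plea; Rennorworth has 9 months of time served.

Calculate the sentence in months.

Use of a weapon enhancement: +7 months
Prior conviction enhancement: +31 months
Adjusted term: 56 months + 7 months + 31 months = 94 months
Early plea reduction: 15% of 94 months = 14 months (rounded down)
After reduction: 94 − 14 = 80 months
Less time served: 80 months − 9 months = 71 months
Minimum 44 months: 71 months meets the minimum, no increase.

71 months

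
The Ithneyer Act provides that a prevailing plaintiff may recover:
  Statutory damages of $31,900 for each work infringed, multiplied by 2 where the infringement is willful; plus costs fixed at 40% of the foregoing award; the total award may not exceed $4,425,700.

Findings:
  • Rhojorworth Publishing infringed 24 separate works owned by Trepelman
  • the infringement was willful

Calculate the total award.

$2,143,680

Statutory damages: 24 × $31,900 = $765,600
Doubled: 2 × $765,600 = $1,531,200
Costs: 40% of $1,531,200 = $612,480
Award plus costs: $1,531,200 + $612,480 = $2,143,680
Cap at $4,425,700: $2,143,680 is within the cap, no reduction.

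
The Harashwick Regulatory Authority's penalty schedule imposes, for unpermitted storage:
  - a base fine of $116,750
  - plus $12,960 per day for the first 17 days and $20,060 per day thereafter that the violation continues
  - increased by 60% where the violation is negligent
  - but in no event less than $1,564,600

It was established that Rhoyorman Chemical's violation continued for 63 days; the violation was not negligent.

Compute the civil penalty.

$1,564,600

First 17 days: 17 × $12,960 = $220,320
Remaining days: (63 − 17) × $20,060 = $922,760
Per-day component: $220,320 + $922,760 = $1,143,080
Base plus per-day: $116,750 + $1,143,080 = $1,259,830
The violation was not negligent: no 60% increase.
Minimum $1,564,600: $1,259,830 is below the minimum → $1,564,600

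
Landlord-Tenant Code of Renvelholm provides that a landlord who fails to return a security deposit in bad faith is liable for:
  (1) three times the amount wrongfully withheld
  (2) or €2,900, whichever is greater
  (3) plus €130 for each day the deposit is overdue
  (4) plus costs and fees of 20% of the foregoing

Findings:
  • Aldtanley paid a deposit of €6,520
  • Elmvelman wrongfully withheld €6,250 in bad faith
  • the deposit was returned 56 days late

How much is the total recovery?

Trebled: 3 × €6,250 = €18,750
Minimum €2,900: €18,750 meets the minimum, no increase.
Late-return penalty: 56 × €130 = €7,280
Damages plus late penalty: €18,750 + €7,280 = €26,030
Costs and fees: 20% of €26,030 = €5,206
Total recovery: €26,030 + €5,206 = €31,236

€31,236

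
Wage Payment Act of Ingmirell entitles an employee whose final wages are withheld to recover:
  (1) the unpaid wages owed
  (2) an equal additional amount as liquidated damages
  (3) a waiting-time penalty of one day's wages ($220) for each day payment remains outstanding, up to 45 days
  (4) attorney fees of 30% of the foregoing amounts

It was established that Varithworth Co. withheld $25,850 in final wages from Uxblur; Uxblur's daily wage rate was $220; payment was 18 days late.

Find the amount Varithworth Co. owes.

Total award: $72,358

Liquidated damages (equal amount): $25,850
Penalty days: min(18, 45) = 18
Waiting-time penalty: 18 × $220 = $3,960
Subtotal: $25,850 + $25,850 + $3,960 = $55,660
Attorney fees: 30% of $55,660 = $16,698
Total award: $55,660 + $16,698 = $72,358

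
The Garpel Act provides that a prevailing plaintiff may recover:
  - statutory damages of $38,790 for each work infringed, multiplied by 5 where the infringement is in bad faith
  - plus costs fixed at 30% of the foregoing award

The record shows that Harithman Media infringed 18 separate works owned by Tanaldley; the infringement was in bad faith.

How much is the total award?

Statutory damages: 18 × $38,790 = $698,220
Multiplied by 5: 5 × $698,220 = $3,491,100
Costs: 30% of $3,491,100 = $1,047,330
Award plus costs: $3,491,100 + $1,047,330 = $4,538,430

$4,538,430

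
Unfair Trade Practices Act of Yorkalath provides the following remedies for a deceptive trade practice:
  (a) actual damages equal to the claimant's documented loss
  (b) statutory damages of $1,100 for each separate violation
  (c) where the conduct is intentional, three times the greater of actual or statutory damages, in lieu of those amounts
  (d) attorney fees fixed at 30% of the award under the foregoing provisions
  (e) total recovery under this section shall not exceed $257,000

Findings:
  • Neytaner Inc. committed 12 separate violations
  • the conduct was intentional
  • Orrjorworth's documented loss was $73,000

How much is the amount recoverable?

$257,000

Statutory damages: 12 × $1,100 = $13,200
Greater of actual damages ($73,000) or statutory damages ($13,200): $73,000
Trebled: 3 × $73,000 = $219,000
Attorney fees: 30% of $219,000 = $65,700
Total before cap: $219,000 + $65,700 = $284,700
Cap at $257,000: $284,700 exceeds the cap → $257,000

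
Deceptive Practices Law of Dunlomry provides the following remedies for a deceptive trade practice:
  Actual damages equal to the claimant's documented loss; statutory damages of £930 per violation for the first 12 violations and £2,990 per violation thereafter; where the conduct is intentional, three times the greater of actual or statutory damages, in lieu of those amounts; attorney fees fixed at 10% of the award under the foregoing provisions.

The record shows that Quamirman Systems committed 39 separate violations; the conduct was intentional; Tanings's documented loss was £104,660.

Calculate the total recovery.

First 12 violations: 12 × £930 = £11,160
Remaining violations: (39 − 12) × £2,990 = £80,730
Statutory damages: £11,160 + £80,730 = £91,890
Greater of actual damages (£104,660) or statutory damages (£91,890): £104,660
Trebled: 3 × £104,660 = £313,980
Attorney fees: 10% of £313,980 = £31,398
Total recovery: £313,980 + £31,398 = £345,378

Total recovery: £345,378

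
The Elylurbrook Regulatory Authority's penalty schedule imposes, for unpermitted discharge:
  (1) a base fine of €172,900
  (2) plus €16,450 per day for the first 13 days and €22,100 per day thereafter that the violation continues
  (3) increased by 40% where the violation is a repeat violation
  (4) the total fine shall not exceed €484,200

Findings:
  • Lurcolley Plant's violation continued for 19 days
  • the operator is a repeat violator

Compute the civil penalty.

€484,200

First 13 days: 13 × €16,450 = €213,850
Remaining days: (19 − 13) × €22,100 = €132,600
Per-day component: €213,850 + €132,600 = €346,450
Base plus per-day: €172,900 + €346,450 = €519,350
Enhancement: 40% of €519,350 = €207,740
Enhanced fine: €519,350 + €207,740 = €727,090
Cap at €484,200: €727,090 exceeds the cap → €484,200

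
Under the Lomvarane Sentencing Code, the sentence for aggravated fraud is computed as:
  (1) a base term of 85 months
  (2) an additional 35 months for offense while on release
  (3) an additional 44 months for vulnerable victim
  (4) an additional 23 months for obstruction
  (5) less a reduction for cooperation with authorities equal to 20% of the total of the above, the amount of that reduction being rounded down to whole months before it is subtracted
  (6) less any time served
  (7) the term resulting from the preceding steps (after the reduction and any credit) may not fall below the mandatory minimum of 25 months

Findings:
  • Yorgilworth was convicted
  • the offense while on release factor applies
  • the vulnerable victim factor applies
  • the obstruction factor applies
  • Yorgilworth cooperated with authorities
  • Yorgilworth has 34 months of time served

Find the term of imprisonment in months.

Offense while on release enhancement: +35 months
Vulnerable victim enhancement: +44 months
Obstruction enhancement: +23 months
Adjusted term: 85 months + 35 months + 44 months + 23 months = 187 months
Cooperation with authorities reduction: 20% of 187 months = 37 months (rounded down)
After reduction: 187 − 37 = 150 months
Less time served: 150 months − 34 months = 116 months
Minimum 25 months: 116 months meets the minimum, no increase.

116 months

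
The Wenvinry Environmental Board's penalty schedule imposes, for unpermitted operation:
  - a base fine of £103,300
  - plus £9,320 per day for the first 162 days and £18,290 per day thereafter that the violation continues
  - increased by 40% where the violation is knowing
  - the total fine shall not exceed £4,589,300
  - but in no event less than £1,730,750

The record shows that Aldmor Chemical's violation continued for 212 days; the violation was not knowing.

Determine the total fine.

£2,527,640

First 162 days: 162 × £9,320 = £1,509,840
Remaining days: (212 − 162) × £18,290 = £914,500
Per-day component: £1,509,840 + £914,500 = £2,424,340
Base plus per-day: £103,300 + £2,424,340 = £2,527,640
The violation was not knowing: no 40% increase.
Cap at £4,589,300: £2,527,640 is within the cap, no reduction.
Minimum £1,730,750: £2,527,640 meets the minimum, no increase.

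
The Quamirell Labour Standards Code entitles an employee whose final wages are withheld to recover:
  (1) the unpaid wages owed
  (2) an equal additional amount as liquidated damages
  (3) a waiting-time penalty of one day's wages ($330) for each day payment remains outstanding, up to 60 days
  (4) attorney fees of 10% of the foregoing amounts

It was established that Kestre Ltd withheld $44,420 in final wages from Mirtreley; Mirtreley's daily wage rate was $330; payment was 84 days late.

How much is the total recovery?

Liquidated damages (equal amount): $44,420
Penalty days: min(84, 60) = 60
Waiting-time penalty: 60 × $330 = $19,800
Subtotal: $44,420 + $44,420 + $19,800 = $108,640
Attorney fees: 10% of $108,640 = $10,864
Total award: $108,640 + $10,864 = $119,504

$119,504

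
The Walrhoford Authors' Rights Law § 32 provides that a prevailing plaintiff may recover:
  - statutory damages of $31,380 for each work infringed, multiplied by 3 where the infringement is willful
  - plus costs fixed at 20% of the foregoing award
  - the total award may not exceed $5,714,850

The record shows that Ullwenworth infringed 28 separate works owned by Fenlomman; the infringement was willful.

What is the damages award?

Statutory damages: 28 × $31,380 = $878,640
Trebled: 3 × $878,640 = $2,635,920
Costs: 20% of $2,635,920 = $527,184
Award plus costs: $2,635,920 + $527,184 = $3,163,104
Cap at $5,714,850: $3,163,104 is within the cap, no reduction.

$3,163,104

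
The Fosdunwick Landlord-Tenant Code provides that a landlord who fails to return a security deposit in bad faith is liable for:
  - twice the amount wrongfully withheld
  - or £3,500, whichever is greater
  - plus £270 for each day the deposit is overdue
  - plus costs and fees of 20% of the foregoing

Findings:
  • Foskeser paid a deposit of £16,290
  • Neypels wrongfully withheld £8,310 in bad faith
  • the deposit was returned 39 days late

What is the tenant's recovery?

Doubled: 2 × £8,310 = £16,620
Minimum £3,500: £16,620 meets the minimum, no increase.
Late-return penalty: 39 × £270 = £10,530
Damages plus late penalty: £16,620 + £10,530 = £27,150
Costs and fees: 20% of £27,150 = £5,430
Total recovery: £27,150 + £5,430 = £32,580

£32,580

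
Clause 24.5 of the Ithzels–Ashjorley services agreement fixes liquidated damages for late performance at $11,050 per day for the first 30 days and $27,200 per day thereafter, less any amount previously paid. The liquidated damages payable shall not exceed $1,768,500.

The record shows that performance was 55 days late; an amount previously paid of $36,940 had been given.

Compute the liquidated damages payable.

First 30 days: 30 × $11,050 = $331,500
Remaining days: (55 − 30) × $27,200 = $680,000
Accrued per-day damages: $331,500 + $680,000 = $1,011,500
Less amount previously paid: $1,011,500 − $36,940 = $974,560
Cap at $1,768,500: $974,560 is within the cap, no reduction.

$974,560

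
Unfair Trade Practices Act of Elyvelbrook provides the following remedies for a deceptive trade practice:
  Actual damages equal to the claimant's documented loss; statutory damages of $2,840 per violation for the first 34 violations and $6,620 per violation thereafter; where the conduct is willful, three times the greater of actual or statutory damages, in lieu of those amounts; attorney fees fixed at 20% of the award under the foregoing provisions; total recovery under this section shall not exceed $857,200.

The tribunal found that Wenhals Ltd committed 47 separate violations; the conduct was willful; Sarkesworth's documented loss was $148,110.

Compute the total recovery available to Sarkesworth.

First 34 violations: 34 × $2,840 = $96,560
Remaining violations: (47 − 34) × $6,620 = $86,060
Statutory damages: $96,560 + $86,060 = $182,620
Greater of actual damages ($148,110) or statutory damages ($182,620): $182,620
Trebled: 3 × $182,620 = $547,860
Attorney fees: 20% of $547,860 = $109,572
Total before cap: $547,860 + $109,572 = $657,432
Cap at $857,200: $657,432 is within the cap, no reduction.

$657,432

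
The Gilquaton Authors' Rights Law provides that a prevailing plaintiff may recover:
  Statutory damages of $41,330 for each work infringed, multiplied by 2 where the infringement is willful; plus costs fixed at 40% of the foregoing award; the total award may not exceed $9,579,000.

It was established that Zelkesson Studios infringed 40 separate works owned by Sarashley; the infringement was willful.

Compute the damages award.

Statutory damages: 40 × $41,330 = $1,653,200
Doubled: 2 × $1,653,200 = $3,306,400
Costs: 40% of $3,306,400 = $1,322,560
Award plus costs: $3,306,400 + $1,322,560 = $4,628,960
Cap at $9,579,000: $4,628,960 is within the cap, no reduction.

$4,628,960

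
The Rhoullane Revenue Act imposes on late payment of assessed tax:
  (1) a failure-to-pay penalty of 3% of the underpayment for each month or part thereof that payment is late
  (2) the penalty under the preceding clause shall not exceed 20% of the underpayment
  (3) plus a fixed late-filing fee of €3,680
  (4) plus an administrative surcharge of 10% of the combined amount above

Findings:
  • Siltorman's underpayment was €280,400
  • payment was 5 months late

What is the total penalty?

Accrued rate: 3% × 5 = 15%, capped at 20% → 15%
Failure-to-pay penalty: 15% of €280,400 = €42,060
Penalty before surcharge: €42,060 + €3,680 = €45,740
Administrative surcharge: 10% of €45,740 = €4,574
Total penalty: €45,740 + €4,574 = €50,314

€50,314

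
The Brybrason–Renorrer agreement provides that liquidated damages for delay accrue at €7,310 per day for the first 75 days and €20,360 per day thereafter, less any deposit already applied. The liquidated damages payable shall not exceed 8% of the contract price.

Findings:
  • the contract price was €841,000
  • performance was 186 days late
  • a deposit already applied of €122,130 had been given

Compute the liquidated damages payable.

First 75 days: 75 × €7,310 = €548,250
Remaining days: (186 − 75) × €20,360 = €2,259,960
Accrued per-day damages: €548,250 + €2,259,960 = €2,808,210
Less deposit already applied: €2,808,210 − €122,130 = €2,686,080
Cap: 8% of €841,000 = €67,280
Cap at €67,280: €2,686,080 exceeds the cap → €67,280

€67,280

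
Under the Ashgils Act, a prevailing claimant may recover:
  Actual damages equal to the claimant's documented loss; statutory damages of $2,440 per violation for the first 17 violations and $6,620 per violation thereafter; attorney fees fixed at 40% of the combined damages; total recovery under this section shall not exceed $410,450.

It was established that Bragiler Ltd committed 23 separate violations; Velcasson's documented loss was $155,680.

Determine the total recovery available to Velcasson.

First 17 violations: 17 × $2,440 = $41,480
Remaining violations: (23 − 17) × $6,620 = $39,720
Statutory damages: $41,480 + $39,720 = $81,200
Combined damages: $155,680 + $81,200 = $236,880
Attorney fees: 40% of $236,880 = $94,752
Total before cap: $236,880 + $94,752 = $331,632
Cap at $410,450: $331,632 is within the cap, no reduction.

$331,632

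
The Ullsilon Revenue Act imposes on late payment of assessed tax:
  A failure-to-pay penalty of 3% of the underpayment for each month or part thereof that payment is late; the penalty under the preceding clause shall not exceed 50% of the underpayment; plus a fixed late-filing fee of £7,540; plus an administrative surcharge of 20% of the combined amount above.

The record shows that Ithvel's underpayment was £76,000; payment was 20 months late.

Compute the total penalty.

Accrued rate: 3% × 20 = 60%, capped at 50% → 50%
Failure-to-pay penalty: 50% of £76,000 = £38,000
Penalty before surcharge: £38,000 + £7,540 = £45,540
Administrative surcharge: 20% of £45,540 = £9,108
Total penalty: £45,540 + £9,108 = £54,648

£54,648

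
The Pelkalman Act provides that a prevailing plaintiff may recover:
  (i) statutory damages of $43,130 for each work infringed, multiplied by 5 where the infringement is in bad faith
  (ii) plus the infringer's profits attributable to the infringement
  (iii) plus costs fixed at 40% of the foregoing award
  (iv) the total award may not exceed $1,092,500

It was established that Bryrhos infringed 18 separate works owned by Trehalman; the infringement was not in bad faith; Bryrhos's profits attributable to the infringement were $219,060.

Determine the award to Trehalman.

$1,092,500

Statutory damages: 18 × $43,130 = $776,340
Infringement not in bad faith: no ×5 enhancement.
Combined award: $776,340 + $219,060 = $995,400
Costs: 40% of $995,400 = $398,160
Award plus costs: $995,400 + $398,160 = $1,393,560
Cap at $1,092,500: $1,393,560 exceeds the cap → $1,092,500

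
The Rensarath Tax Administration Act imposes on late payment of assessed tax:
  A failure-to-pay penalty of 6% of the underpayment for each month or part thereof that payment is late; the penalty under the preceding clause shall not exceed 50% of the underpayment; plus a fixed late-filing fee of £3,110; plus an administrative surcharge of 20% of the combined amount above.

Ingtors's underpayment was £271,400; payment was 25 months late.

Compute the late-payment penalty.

Accrued rate: 6% × 25 = 150%, capped at 50% → 50%
Failure-to-pay penalty: 50% of £271,400 = £135,700
Penalty before surcharge: £135,700 + £3,110 = £138,810
Administrative surcharge: 20% of £138,810 = £27,762
Total penalty: £138,810 + £27,762 = £166,572

£166,572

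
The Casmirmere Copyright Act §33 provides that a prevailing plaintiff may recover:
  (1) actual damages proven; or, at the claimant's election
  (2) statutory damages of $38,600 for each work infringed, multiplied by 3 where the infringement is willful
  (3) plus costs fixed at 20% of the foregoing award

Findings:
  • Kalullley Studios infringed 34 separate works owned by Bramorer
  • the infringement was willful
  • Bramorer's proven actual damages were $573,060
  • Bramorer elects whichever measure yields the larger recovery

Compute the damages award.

$4,724,640

Statutory damages: 34 × $38,600 = $1,312,400
Trebled: 3 × $1,312,400 = $3,937,200
Greater of actual damages ($573,060) or enhanced statutory damages ($3,937,200): $3,937,200
Costs: 20% of $3,937,200 = $787,440
Award plus costs: $3,937,200 + $787,440 = $4,724,640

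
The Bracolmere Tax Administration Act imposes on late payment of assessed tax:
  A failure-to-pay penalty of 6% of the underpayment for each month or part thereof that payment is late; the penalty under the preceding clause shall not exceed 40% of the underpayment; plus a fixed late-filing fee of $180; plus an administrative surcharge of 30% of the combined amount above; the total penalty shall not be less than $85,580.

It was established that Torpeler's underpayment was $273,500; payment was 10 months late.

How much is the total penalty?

$142,454

Accrued rate: 6% × 10 = 60%, capped at 40% → 40%
Failure-to-pay penalty: 40% of $273,500 = $109,400
Penalty before surcharge: $109,400 + $180 = $109,580
Administrative surcharge: 30% of $109,580 = $32,874
Total penalty: $109,580 + $32,874 = $142,454
Minimum $85,580: $142,454 meets the minimum, no increase.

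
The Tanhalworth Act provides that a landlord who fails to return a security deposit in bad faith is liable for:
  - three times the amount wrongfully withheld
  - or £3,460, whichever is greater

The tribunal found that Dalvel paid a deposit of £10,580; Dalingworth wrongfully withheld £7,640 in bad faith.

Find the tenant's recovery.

Trebled: 3 × £7,640 = £22,920
Minimum £3,460: £22,920 meets the minimum, no increase.

Recovery: £22,920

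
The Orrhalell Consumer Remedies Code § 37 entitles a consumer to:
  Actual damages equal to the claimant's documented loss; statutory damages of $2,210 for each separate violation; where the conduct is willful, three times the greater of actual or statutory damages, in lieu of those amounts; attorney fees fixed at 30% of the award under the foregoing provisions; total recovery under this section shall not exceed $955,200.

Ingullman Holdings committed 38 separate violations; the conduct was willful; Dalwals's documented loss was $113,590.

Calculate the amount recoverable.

Statutory damages: 38 × $2,210 = $83,980
Greater of actual damages ($113,590) or statutory damages ($83,980): $113,590
Trebled: 3 × $113,590 = $340,770
Attorney fees: 30% of $340,770 = $102,231
Total before cap: $340,770 + $102,231 = $443,001
Cap at $955,200: $443,001 is within the cap, no reduction.

$443,001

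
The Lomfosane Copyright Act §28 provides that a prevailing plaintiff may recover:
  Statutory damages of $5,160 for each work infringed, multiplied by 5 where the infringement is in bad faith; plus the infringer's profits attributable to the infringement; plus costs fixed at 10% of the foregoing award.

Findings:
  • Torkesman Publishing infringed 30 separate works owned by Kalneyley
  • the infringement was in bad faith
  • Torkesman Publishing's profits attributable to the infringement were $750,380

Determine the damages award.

Statutory damages: 30 × $5,160 = $154,800
Multiplied by 5: 5 × $154,800 = $774,000
Combined award: $774,000 + $750,380 = $1,524,380
Costs: 10% of $1,524,380 = $152,438
Award plus costs: $1,524,380 + $152,438 = $1,676,818

$1,676,818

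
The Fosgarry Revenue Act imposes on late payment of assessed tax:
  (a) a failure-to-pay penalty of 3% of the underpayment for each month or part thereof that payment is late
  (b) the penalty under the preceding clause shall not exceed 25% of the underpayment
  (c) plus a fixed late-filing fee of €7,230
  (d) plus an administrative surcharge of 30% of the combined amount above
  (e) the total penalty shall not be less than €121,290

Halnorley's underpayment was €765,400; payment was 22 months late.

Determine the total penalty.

€258,154

Accrued rate: 3% × 22 = 66%, capped at 25% → 25%
Failure-to-pay penalty: 25% of €765,400 = €191,350
Penalty before surcharge: €191,350 + €7,230 = €198,580
Administrative surcharge: 30% of €198,580 = €59,574
Total penalty: €198,580 + €59,574 = €258,154
Minimum €121,290: €258,154 meets the minimum, no increase.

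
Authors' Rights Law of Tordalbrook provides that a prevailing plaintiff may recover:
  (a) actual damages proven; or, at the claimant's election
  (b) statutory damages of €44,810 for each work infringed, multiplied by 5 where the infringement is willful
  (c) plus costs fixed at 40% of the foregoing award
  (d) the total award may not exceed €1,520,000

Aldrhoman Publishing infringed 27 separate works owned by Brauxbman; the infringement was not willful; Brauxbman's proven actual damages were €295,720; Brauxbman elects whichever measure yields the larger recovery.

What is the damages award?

Award: €1,520,000

Statutory damages: 27 × €44,810 = €1,209,870
Infringement not willful: no ×5 enhancement.
Greater of actual damages (€295,720) or statutory damages (€1,209,870): €1,209,870
Costs: 40% of €1,209,870 = €483,948
Award plus costs: €1,209,870 + €483,948 = €1,693,818
Cap at €1,520,000: €1,693,818 exceeds the cap → €1,520,000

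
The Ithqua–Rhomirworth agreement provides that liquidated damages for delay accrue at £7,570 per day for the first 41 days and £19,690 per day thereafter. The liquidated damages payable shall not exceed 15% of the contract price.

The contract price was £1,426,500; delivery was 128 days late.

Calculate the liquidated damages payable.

First 41 days: 41 × £7,570 = £310,370
Remaining days: (128 − 41) × £19,690 = £1,713,030
Accrued per-day damages: £310,370 + £1,713,030 = £2,023,400
Cap: 15% of £1,426,500 = £213,975
Cap at £213,975: £2,023,400 exceeds the cap → £213,975

Liquidated damages: £213,975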